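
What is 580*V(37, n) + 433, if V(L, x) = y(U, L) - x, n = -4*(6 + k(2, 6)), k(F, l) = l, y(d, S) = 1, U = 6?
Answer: 28853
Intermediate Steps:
n = -48 (n = -4*(6 + 6) = -4*12 = -48)
V(L, x) = 1 - x
580*V(37, n) + 433 = 580*(1 - 1*(-48)) + 433 = 580*(1 + 48) + 433 = 580*49 + 433 = 28420 + 433 = 28853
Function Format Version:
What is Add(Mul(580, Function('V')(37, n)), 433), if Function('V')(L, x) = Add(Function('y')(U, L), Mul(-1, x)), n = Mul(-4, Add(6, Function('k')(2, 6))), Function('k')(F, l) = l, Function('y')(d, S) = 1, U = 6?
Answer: 28853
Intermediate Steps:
n = -48 (n = Mul(-4, Add(6, 6)) = Mul(-4, 12) = -48)
Function('V')(L, x) = Add(1, Mul(-1, x))
Add(Mul(580, Function('V')(37, n)), 433) = Add(Mul(580, Add(1, Mul(-1, -48))), 433) = Add(Mul(580, Add(1, 48)), 433) = Add(Mul(580, 49), 433) = Add(28420, 433) = 28853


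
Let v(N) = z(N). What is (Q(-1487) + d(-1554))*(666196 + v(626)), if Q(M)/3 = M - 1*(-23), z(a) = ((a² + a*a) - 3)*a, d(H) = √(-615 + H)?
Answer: -2157759163440 + 1473879210*I*√241 ≈ -2.1578e+12 + 2.2881e+10*I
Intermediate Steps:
z(a) = a*(-3 + 2*a²) (z(a) = ((a² + a²) - 3)*a = (2*a² - 3)*a = (-3 + 2*a²)*a = a*(-3 + 2*a²))
v(N) = N*(-3 + 2*N²)
Q(M) = 69 + 3*M (Q(M) = 3*(M - 1*(-23)) = 3*(M + 23) = 3*(23 + M) = 69 + 3*M)
(Q(-1487) + d(-1554))*(666196 + v(626)) = ((69 + 3*(-1487)) + √(-615 - 1554))*(666196 + 626*(-3 + 2*626²)) = ((69 - 4461) + √(-2169))*(666196 + 626*(-3 + 2*391876)) = (-4392 + 3*I*√241)*(666196 + 626*(-3 + 783752)) = (-4392 + 3*I*√241)*(666196 + 626*783749) = (-4392 + 3*I*√241)*(666196 + 490626874) = (-4392 + 3*I*√241)*491293070 = -2157759163440 + 1473879210*I*√241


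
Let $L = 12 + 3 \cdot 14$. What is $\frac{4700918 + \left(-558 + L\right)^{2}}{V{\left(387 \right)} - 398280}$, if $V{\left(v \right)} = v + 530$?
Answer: $- \frac{4954934}{397363} \approx -12.47$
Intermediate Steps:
$V{\left(v \right)} = 530 + v$
$L = 54$ ($L = 12 + 42 = 54$)
$\frac{4700918 + \left(-558 + L\right)^{2}}{V{\left(387 \right)} - 398280} = \frac{4700918 + \left(-558 + 54\right)^{2}}{\left(530 + 387\right) - 398280} = \frac{4700918 + \left(-504\right)^{2}}{917 - 398280} = \frac{4700918 + 254016}{-397363} = 4954934 \left(- \frac{1}{397363}\right) = - \frac{4954934}{397363}$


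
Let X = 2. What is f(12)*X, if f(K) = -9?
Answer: -18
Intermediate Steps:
f(12)*X = -9*2 = -18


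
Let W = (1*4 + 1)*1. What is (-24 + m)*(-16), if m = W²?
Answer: -16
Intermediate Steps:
W = 5 (W = (4 + 1)*1 = 5*1 = 5)
m = 25 (m = 5² = 25)
(-24 + m)*(-16) = (-24 + 25)*(-16) = 1*(-16) = -16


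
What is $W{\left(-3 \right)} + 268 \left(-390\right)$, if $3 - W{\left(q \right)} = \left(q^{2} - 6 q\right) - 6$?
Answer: $-104538$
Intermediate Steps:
$W{\left(q \right)} = 9 - q^{2} + 6 q$ ($W{\left(q \right)} = 3 - \left(\left(q^{2} - 6 q\right) - 6\right) = 3 - \left(-6 + q^{2} - 6 q\right) = 3 + \left(6 - q^{2} + 6 q\right) = 9 - q^{2} + 6 q$)
$W{\left(-3 \right)} + 268 \left(-390\right) = \left(9 - \left(-3\right)^{2} + 6 \left(-3\right)\right) + 268 \left(-390\right) = \left(9 - 9 - 18\right) - 104520 = -18 - 104520 = -104538$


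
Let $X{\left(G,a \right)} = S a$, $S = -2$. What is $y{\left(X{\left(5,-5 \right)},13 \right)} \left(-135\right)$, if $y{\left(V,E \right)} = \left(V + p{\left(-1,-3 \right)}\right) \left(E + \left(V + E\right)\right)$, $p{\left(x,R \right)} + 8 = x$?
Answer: $-4860$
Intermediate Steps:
$p{\left(x,R \right)} = -8 + x$
$X{\left(G,a \right)} = - 2 a$
$y{\left(V,E \right)} = \left(-9 + V\right) \left(V + 2 E\right)$ ($y{\left(V,E \right)} = \left(V - 9\right) \left(E + \left(V + E\right)\right) = \left(V - 9\right) \left(E + \left(E + V\right)\right) = \left(-9 + V\right) \left(V + 2 E\right)$)
$y{\left(X{\left(5,-5 \right)},13 \right)} \left(-135\right) = \left(\left(\left(-2\right) \left(-5\right)\right)^{2} - 234 - 9 \left(\left(-2\right) \left(-5\right)\right) + 2 \cdot 13 \left(\left(-2\right) \left(-5\right)\right)\right) \left(-135\right) = \left(10^{2} - 234 - 90 + 2 \cdot 13 \cdot 10\right) \left(-135\right) = \left(100 - 234 - 90 + 260\right) \left(-135\right) = 36 \left(-135\right) = -4860$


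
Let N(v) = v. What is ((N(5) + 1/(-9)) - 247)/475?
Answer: -2179/4275 ≈ -0.50971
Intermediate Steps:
((N(5) + 1/(-9)) - 247)/475 = ((5 + 1/(-9)) - 247)/475 = ((5 - ⅑) - 247)*(1/475) = (44/9 - 247)*(1/475) = -2179/9*1/475 = -2179/4275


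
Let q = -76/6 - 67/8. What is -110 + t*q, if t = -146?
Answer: 35545/12 ≈ 2962.1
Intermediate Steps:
q = -505/24 (q = -76*⅙ - 67*⅛ = -38/3 - 67/8 = -505/24 ≈ -21.042)
-110 + t*q = -110 - 146*(-505/24) = -110 + 36865/12 = 35545/12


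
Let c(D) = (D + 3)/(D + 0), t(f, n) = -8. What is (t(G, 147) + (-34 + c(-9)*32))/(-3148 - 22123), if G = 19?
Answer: 62/75813 ≈ 0.00081780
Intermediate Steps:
c(D) = (3 + D)/D
(t(G, 147) + (-34 + c(-9)*32))/(-3148 - 22123) = (-8 + (-34 + ((3 - 9)/(-9))*32))/(-3148 - 22123) = (-8 + (-34 - ⅑*(-6)*32))/(-25271) = (-8 + (-34 + (⅔)*32))*(-1/25271) = (-8 + (-34 + 64/3))*(-1/25271) = (-8 - 38/3)*(-1/25271) = -62/3*(-1/25271) = 62/75813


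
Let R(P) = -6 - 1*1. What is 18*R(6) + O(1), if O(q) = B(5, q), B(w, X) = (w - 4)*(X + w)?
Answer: -120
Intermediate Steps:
B(w, X) = (-4 + w)*(X + w)
R(P) = -7 (R(P) = -6 - 1 = -7)
O(q) = 5 + q (O(q) = 5**2 - 4*q - 4*5 + q*5 = 25 - 4*q - 20 + 5*q = 5 + q)
18*R(6) + O(1) = 18*(-7) + (5 + 1) = -126 + 6 = -120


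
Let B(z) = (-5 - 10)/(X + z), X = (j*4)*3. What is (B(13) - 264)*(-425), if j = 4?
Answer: 6850575/61 ≈ 1.1230e+5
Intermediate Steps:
X = 48 (X = (4*4)*3 = 16*3 = 48)
B(z) = -15/(48 + z) (B(z) = (-5 - 10)/(48 + z) = -15/(48 + z))
(B(13) - 264)*(-425) = (-15/(48 + 13) - 264)*(-425) = (-15/61 - 264)*(-425) = -16119/61*(-425) = 6850575/61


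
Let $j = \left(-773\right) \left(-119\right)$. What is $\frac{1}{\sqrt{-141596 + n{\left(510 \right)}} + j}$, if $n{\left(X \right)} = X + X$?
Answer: $\frac{91987}{8461748745} - \frac{4 i \sqrt{8786}}{8461748745} \approx 1.0871 \cdot 10^{-5} - 4.4309 \cdot 10^{-8} i$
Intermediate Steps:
$n{\left(X \right)} = 2 X$
$j = 91987$
$\frac{1}{\sqrt{-141596 + n{\left(510 \right)}} + j} = \frac{1}{\sqrt{-141596 + 2 \cdot 510} + 91987} = \frac{1}{\sqrt{-141596 + 1020} + 91987} = \frac{1}{\sqrt{-140576} + 91987} = \frac{1}{4 i \sqrt{8786} + 91987} = \frac{1}{91987 + 4 i \sqrt{8786}}$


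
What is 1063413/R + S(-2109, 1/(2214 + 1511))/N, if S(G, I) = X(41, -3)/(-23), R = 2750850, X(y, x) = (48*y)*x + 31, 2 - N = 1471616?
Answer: 999369827926/2586343209825 ≈ 0.38640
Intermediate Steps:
N = -1471614 (N = 2 - 1*1471616 = 2 - 1471616 = -1471614)
X(y, x) = 31 + 48*x*y (X(y, x) = 48*x*y + 31 = 31 + 48*x*y)
S(G, I) = 5873/23 (S(G, I) = (31 + 48*(-3)*41)/(-23) = (31 - 5904)*(-1/23) = -5873*(-1/23) = 5873/23)
1063413/R + S(-2109, 1/(2214 + 1511))/N = 1063413/2750850 + (5873/23)/(-1471614) = 1063413*(1/2750850) + (5873/23)*(-1/1471614) = 118157/305650 - 5873/33847122 = 999369827926/2586343209825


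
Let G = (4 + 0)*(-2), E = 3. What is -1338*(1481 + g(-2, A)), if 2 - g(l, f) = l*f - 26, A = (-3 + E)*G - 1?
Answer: -2016366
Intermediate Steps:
G = -8 (G = 4*(-2) = -8)
A = -1 (A = (-3 + 3)*(-8) - 1 = 0*(-8) - 1 = 0 - 1 = -1)
g(l, f) = 28 - f*l (g(l, f) = 2 - (l*f - 26) = 2 - (f*l - 26) = 2 - (-26 + f*l) = 2 + (26 - f*l) = 28 - f*l)
-1338*(1481 + g(-2, A)) = -1338*(1481 + (28 - 1*(-1)*(-2))) = -1338*(1481 + (28 - 2)) = -1338*(1481 + 26) = -1338*1507 = -2016366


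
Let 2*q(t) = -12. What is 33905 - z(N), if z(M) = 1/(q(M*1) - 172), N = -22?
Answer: 6035091/178 ≈ 33905.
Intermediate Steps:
q(t) = -6 (q(t) = (1/2)*(-12) = -6)
z(M) = -1/178 (z(M) = 1/(-6 - 172) = 1/(-178) = -1/178)
33905 - z(N) = 33905 - 1*(-1/178) = 33905 + 1/178 = 6035091/178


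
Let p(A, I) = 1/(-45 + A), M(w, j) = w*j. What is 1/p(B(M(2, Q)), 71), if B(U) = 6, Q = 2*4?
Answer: -39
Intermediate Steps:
Q = 8
M(w, j) = j*w
1/p(B(M(2, Q)), 71) = 1/(1/(-45 + 6)) = 1/(1/(-39)) = 1/(-1/39) = -39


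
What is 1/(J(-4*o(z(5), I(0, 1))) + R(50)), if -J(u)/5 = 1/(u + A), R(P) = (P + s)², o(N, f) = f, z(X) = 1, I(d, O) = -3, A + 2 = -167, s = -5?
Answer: 157/317930 ≈ 0.00049382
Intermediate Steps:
A = -169 (A = -2 - 167 = -169)
R(P) = (-5 + P)² (R(P) = (P - 5)² = (-5 + P)²)
J(u) = -5/(-169 + u) (J(u) = -5/(u - 169) = -5/(-169 + u))
1/(J(-4*o(z(5), I(0, 1))) + R(50)) = 1/(-5/(-169 - 4*(-3)) + (-5 + 50)²) = 1/(-5/(-169 + 12) + 45²) = 1/(-5/(-157) + 2025) = 1/(-5*(-1/157) + 2025) = 1/(5/157 + 2025) = 1/(317930/157) = 157/317930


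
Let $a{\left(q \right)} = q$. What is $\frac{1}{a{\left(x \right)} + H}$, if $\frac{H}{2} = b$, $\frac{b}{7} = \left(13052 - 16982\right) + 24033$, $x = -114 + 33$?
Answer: $\frac{1}{281361} \approx 3.5542 \cdot 10^{-6}$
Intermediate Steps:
$x = -81$
$b = 140721$ ($b = 7 \left(\left(13052 - 16982\right) + 24033\right) = 7 \left(-3930 + 24033\right) = 7 \cdot 20103 = 140721$)
$H = 281442$ ($H = 2 \cdot 140721 = 281442$)
$\frac{1}{a{\left(x \right)} + H} = \frac{1}{-81 + 281442} = \frac{1}{281361}$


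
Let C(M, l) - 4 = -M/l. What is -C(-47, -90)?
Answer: -313/90 ≈ -3.4778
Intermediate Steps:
C(M, l) = 4 - M/l
-C(-47, -90) = -(4 - 1*(-47)/(-90)) = -(4 - 1*(-47)*(-1/90)) = -(4 - 47/90) = -1*313/90 = -313/90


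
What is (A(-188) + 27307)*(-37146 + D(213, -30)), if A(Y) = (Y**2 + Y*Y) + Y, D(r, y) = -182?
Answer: -3650939696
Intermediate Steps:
A(Y) = Y + 2*Y**2 (A(Y) = (Y**2 + Y**2) + Y = 2*Y**2 + Y = Y + 2*Y**2)
(A(-188) + 27307)*(-37146 + D(213, -30)) = (-188*(1 + 2*(-188)) + 27307)*(-37146 - 182) = (-188*(1 - 376) + 27307)*(-37328) = (-188*(-375) + 27307)*(-37328) = (70500 + 27307)*(-37328) = 97807*(-37328) = -3650939696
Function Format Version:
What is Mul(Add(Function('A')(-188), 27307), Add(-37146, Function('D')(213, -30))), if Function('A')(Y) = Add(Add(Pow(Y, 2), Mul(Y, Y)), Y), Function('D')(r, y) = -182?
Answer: -3650939696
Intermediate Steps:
Function('A')(Y) = Add(Y, Mul(2, Pow(Y, 2))) (Function('A')(Y) = Add(Add(Pow(Y, 2), Pow(Y, 2)), Y) = Add(Mul(2, Pow(Y, 2)), Y) = Add(Y, Mul(2, Pow(Y, 2))))
Mul(Add(Function('A')(-188), 27307), Add(-37146, Function('D')(213, -30))) = Mul(Add(Mul(-188, Add(1, Mul(2, -188))), 27307), Add(-37146, -182)) = Mul(Add(Mul(-188, Add(1, -376)), 27307), -37328) = Mul(Add(Mul(-188, -375), 27307), -37328) = Mul(Add(70500, 27307), -37328) = Mul(97807, -37328) = -3650939696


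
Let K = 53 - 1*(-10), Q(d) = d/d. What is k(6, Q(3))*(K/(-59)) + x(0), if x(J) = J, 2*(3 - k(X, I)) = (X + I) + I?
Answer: 63/59 ≈ 1.0678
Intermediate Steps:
Q(d) = 1
k(X, I) = 3 - I - X/2 (k(X, I) = 3 - ((X + I) + I)/2 = 3 - ((I + X) + I)/2 = 3 - (X + 2*I)/2 = 3 + (-I - X/2) = 3 - I - X/2)
K = 63 (K = 53 + 10 = 63)
k(6, Q(3))*(K/(-59)) + x(0) = (3 - 1*1 - ½*6)*(63/(-59)) + 0 = (3 - 1 - 3)*(63*(-1/59)) + 0 = -1*(-63/59) + 0 = 63/59 + 0 = 63/59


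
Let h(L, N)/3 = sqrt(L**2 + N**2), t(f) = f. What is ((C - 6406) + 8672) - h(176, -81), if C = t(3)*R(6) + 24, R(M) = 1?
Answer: 2293 - 3*sqrt(37537) ≈ 1711.8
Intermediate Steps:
h(L, N) = 3*sqrt(L**2 + N**2)
C = 27 (C = 3*1 + 24 = 3 + 24 = 27)
((C - 6406) + 8672) - h(176, -81) = ((27 - 6406) + 8672) - 3*sqrt(176**2 + (-81)**2) = (-6379 + 8672) - 3*sqrt(30976 + 6561) = 2293 - 3*sqrt(37537)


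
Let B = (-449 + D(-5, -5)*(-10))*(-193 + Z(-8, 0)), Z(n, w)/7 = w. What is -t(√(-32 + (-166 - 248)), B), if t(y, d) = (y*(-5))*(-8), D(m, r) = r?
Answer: -40*I*√446 ≈ -844.75*I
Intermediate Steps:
Z(n, w) = 7*w
B = 77007 (B = (-449 - 5*(-10))*(-193 + 7*0) = (-449 + 50)*(-193 + 0) = -399*(-193) = 77007)
t(y, d) = 40*y (t(y, d) = -5*y*(-8) = 40*y)
-t(√(-32 + (-166 - 248)), B) = -40*√(-32 + (-166 - 248)) = -40*√(-32 - 414) = -40*√(-446) = -40*I*√446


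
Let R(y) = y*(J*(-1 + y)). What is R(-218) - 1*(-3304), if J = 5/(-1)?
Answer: -235406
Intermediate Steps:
J = -5 (J = 5*(-1) = -5)
R(y) = y*(5 - 5*y) (R(y) = y*(-5*(-1 + y)) = y*(5 - 5*y))
R(-218) - 1*(-3304) = 5*(-218)*(1 - 1*(-218)) - 1*(-3304) = 5*(-218)*(1 + 218) + 3304 = 5*(-218)*219 + 3304 = -238710 + 3304 = -235406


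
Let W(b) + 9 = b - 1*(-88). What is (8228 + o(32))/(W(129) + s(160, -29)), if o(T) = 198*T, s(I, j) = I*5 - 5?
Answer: 14564/1003 ≈ 14.520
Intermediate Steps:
s(I, j) = -5 + 5*I (s(I, j) = 5*I - 5 = -5 + 5*I)
W(b) = 79 + b (W(b) = -9 + (b - 1*(-88)) = -9 + (b + 88) = -9 + (88 + b) = 79 + b)
(8228 + o(32))/(W(129) + s(160, -29)) = (8228 + 198*32)/((79 + 129) + (-5 + 5*160)) = (8228 + 6336)/(208 + (-5 + 800)) = 14564/(208 + 795) = 14564/1003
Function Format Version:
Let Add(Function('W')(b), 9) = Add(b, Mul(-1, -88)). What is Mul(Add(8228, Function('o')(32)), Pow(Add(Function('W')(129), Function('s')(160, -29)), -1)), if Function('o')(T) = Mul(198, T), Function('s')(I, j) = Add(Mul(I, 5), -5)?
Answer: Rational(14564, 1003) ≈ 14.520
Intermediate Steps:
Function('s')(I, j) = Add(-5, Mul(5, I)) (Function('s')(I, j) = Add(Mul(5, I), -5) = Add(-5, Mul(5, I)))
Function('W')(b) = Add(79, b) (Function('W')(b) = Add(-9, Add(b, Mul(-1, -88))) = Add(-9, Add(b, 88)) = Add(-9, Add(88, b)) = Add(79, b))
Mul(Add(8228, Function('o')(32)), Pow(Add(Function('W')(129), Function('s')(160, -29)), -1)) = Mul(Add(8228, Mul(198, 32)), Pow(Add(Add(79, 129), Add(-5, Mul(5, 160))), -1)) = Mul(Add(8228, 6336), Pow(Add(208, Add(-5, 800)), -1)) = Mul(14564, Pow(Add(208, 795), -1)) = Mul(14564, Pow(1003, -1)) = Mul(14564, Rational(1, 1003)) = Rational(14564, 1003)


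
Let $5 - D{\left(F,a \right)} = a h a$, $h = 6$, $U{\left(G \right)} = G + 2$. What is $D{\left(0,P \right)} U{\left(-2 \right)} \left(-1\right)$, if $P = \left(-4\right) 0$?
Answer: $0$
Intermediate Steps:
$U{\left(G \right)} = 2 + G$
$P = 0$
$D{\left(F,a \right)} = 5 - 6 a^{2}$ ($D{\left(F,a \right)} = 5 - a 6 a = 5 - 6 a a = 5 - 6 a^{2}$)
$D{\left(0,P \right)} U{\left(-2 \right)} \left(-1\right) = \left(5 - 6 \cdot 0^{2}\right) \left(2 - 2\right) \left(-1\right) = \left(5 - 0\right) 0 \left(-1\right) = \left(5 + 0\right) 0 \left(-1\right) = 5 \cdot 0 \left(-1\right) = 0 \left(-1\right) = 0$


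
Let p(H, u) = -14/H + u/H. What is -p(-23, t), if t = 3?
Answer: -11/23 ≈ -0.47826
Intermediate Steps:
-p(-23, t) = -(-14 + 3)/(-23) = -(-1)*(-11)/23 = -1*11/23 = -11/23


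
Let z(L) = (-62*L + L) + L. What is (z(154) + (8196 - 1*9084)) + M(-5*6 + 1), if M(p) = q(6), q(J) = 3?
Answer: -10125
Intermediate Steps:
z(L) = -60*L (z(L) = -61*L + L = -60*L)
M(p) = 3
(z(154) + (8196 - 1*9084)) + M(-5*6 + 1) = (-60*154 + (8196 - 1*9084)) + 3 = (-9240 + (8196 - 9084)) + 3 = (-9240 - 888) + 3 = -10128 + 3 = -10125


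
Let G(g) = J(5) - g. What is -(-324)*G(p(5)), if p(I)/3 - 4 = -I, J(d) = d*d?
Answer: 9072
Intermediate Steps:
J(d) = d²
p(I) = 12 - 3*I (p(I) = 12 + 3*(-I) = 12 - 3*I)
G(g) = 25 - g (G(g) = 5² - g = 25 - g)
-(-324)*G(p(5)) = -(-324)*(25 - (12 - 3*5)) = -(-324)*(25 - (12 - 15)) = -(-324)*(25 - 1*(-3)) = -(-324)*(25 + 3) = -(-324)*28 = -54*(-168) = 9072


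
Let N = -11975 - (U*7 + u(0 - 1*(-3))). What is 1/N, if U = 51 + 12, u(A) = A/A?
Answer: -1/12417 ≈ -8.0535e-5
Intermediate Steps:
u(A) = 1
U = 63
N = -12417 (N = -11975 - (63*7 + 1) = -11975 - (441 + 1) = -11975 - 1*442 = -11975 - 442 = -12417)
1/N = 1/(-12417) = -1/12417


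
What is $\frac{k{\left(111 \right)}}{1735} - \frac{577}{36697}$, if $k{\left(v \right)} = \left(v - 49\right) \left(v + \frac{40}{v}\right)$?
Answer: $\frac{28012798709}{7067291745} \approx 3.9637$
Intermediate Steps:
$k{\left(v \right)} = \left(-49 + v\right) \left(v + \frac{40}{v}\right)$
$\frac{k{\left(111 \right)}}{1735} - \frac{577}{36697} = \frac{40 + 111^{2} - \frac{1960}{111} - 5439}{1735} - \frac{577}{36697} = \left(40 + 12321 - \frac{1960}{111} - 5439\right) \frac{1}{1735} - \frac{577}{36697} = \frac{766382}{111} \cdot \frac{1}{1735} - \frac{577}{36697} = \frac{766382}{192585} - \frac{577}{36697} = \frac{28012798709}{7067291745}$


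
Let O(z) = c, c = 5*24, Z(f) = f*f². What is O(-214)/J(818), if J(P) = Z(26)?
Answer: 15/2197 ≈ 0.0068275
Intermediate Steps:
Z(f) = f³
c = 120
O(z) = 120
J(P) = 17576 (J(P) = 26³ = 17576)
O(-214)/J(818) = 120/17576 = 120*(1/17576) = 15/2197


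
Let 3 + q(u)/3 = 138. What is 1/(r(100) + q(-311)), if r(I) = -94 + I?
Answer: 1/411 ≈ 0.0024331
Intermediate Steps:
q(u) = 405 (q(u) = -9 + 3*138 = -9 + 414 = 405)
1/(r(100) + q(-311)) = 1/((-94 + 100) + 405) = 1/(6 + 405) = 1/411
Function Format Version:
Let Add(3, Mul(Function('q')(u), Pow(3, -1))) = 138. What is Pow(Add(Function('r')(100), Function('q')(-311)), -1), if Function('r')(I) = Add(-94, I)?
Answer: Rational(1, 411) ≈ 0.0024331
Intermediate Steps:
Function('q')(u) = 405 (Function('q')(u) = Add(-9, Mul(3, 138)) = Add(-9, 414) = 405)
Pow(Add(Function('r')(100), Function('q')(-311)), -1) = Pow(Add(Add(-94, 100), 405), -1) = Pow(Add(6, 405), -1) = Pow(411, -1) = Rational(1, 411)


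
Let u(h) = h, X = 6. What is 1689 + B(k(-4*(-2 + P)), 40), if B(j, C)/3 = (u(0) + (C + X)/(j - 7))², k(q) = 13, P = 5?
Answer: 5596/3 ≈ 1865.3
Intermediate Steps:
B(j, C) = 3*(6 + C)²/(-7 + j)² (B(j, C) = 3*(0 + (C + 6)/(j - 7))² = 3*(0 + (6 + C)/(-7 + j))² = 3*((6 + C)/(-7 + j))² = 3*((6 + C)²/(-7 + j)²) = 3*(6 + C)²/(-7 + j)²)
1689 + B(k(-4*(-2 + P)), 40) = 1689 + 3*(6 + 40)²/(-7 + 13)² = 1689 + 3*46²/6² = 1689 + 3*(1/36)*2116 = 1689 + 529/3 = 5596/3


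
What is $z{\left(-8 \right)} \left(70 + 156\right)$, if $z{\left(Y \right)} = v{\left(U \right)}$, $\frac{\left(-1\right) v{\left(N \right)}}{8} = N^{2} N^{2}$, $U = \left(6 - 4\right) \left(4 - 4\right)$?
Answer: $0$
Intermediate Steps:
$U = 0$ ($U = 2 \cdot 0 = 0$)
$v{\left(N \right)} = - 8 N^{4}$ ($v{\left(N \right)} = - 8 N^{2} N^{2} = - 8 N^{4}$)
$z{\left(Y \right)} = 0$ ($z{\left(Y \right)} = - 8 \cdot 0^{4} = \left(-8\right) 0 = 0$)
$z{\left(-8 \right)} \left(70 + 156\right) = 0 \left(70 + 156\right) = 0 \cdot 226 = 0$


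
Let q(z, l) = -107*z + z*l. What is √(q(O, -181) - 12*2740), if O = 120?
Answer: 4*I*√4215 ≈ 259.69*I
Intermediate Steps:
q(z, l) = -107*z + l*z
√(q(O, -181) - 12*2740) = √(120*(-107 - 181) - 12*2740) = √(120*(-288) - 32880) = √(-34560 - 32880) = √(-67440) = 4*I*√4215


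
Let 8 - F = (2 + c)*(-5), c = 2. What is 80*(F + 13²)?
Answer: 15760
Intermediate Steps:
F = 28 (F = 8 - (2 + 2)*(-5) = 8 - 4*(-5) = 8 - 1*(-20) = 8 + 20 = 28)
80*(F + 13²) = 80*(28 + 13²) = 80*(28 + 169) = 80*197 = 15760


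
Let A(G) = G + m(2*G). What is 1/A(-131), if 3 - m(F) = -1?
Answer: -1/127 ≈ -0.0078740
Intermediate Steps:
m(F) = 4 (m(F) = 3 - 1*(-1) = 3 + 1 = 4)
A(G) = 4 + G (A(G) = G + 4 = 4 + G)
1/A(-131) = 1/(4 - 131) = 1/(-127) = -1/127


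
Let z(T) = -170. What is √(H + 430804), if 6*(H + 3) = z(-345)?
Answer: √3876954/3 ≈ 656.33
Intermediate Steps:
H = -94/3 (H = -3 + (⅙)*(-170) = -3 - 85/3 = -94/3 ≈ -31.333)
√(H + 430804) = √(-94/3 + 430804) = √(1292318/3) = √3876954/3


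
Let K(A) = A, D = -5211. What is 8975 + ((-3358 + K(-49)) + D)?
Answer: 357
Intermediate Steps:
8975 + ((-3358 + K(-49)) + D) = 8975 + ((-3358 - 49) - 5211) = 8975 + (-3407 - 5211) = 8975 - 8618 = 357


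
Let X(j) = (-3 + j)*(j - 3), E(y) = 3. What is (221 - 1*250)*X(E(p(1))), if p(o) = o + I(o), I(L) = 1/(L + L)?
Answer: 0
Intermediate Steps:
I(L) = 1/(2*L)
p(o) = o + 1/(2*o)
X(j) = (-3 + j)² (X(j) = (-3 + j)*(-3 + j) = (-3 + j)²)
(221 - 1*250)*X(E(p(1))) = (221 - 1*250)*(-3 + 3)² = (221 - 250)*0² = -29*0 = 0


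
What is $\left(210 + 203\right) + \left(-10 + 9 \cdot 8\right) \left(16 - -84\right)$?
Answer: $6613$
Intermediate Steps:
$\left(210 + 203\right) + \left(-10 + 9 \cdot 8\right) \left(16 - -84\right) = 413 + \left(-10 + 72\right) \left(16 + 84\right) = 413 + 62 \cdot 100 = 413 + 6200 = 6613$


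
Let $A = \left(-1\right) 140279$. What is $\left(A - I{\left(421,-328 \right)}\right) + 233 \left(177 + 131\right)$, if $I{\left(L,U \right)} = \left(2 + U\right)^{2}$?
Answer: $-174791$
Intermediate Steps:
$A = -140279$
$\left(A - I{\left(421,-328 \right)}\right) + 233 \left(177 + 131\right) = \left(-140279 - \left(2 - 328\right)^{2}\right) + 233 \left(177 + 131\right) = \left(-140279 - \left(-326\right)^{2}\right) + 233 \cdot 308 = \left(-140279 - 106276\right) + 71764 = -246555 + 71764 = -174791$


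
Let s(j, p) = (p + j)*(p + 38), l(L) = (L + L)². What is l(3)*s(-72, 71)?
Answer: -3924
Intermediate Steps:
l(L) = 4*L² (l(L) = (2*L)² = 4*L²)
s(j, p) = (38 + p)*(j + p) (s(j, p) = (j + p)*(38 + p) = (38 + p)*(j + p))
l(3)*s(-72, 71) = (4*3²)*(71² + 38*(-72) + 38*71 - 72*71) = (4*9)*(5041 - 2736 + 2698 - 5112) = 36*(-109) = -3924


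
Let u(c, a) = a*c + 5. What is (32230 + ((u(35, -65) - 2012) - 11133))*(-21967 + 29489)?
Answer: 126482430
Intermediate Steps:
u(c, a) = 5 + a*c
(32230 + ((u(35, -65) - 2012) - 11133))*(-21967 + 29489) = (32230 + (((5 - 65*35) - 2012) - 11133))*(-21967 + 29489) = (32230 + (((5 - 2275) - 2012) - 11133))*7522 = (32230 + ((-2270 - 2012) - 11133))*7522 = (32230 + (-4282 - 11133))*7522 = (32230 - 15415)*7522 = 16815*7522 = 126482430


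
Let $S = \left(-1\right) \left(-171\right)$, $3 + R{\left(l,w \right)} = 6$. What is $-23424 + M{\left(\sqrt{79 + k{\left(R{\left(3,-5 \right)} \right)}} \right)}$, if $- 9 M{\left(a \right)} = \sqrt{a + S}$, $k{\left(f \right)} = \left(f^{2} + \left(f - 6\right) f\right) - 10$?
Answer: $-23424 - \frac{\sqrt{171 + \sqrt{69}}}{9} \approx -23426.0$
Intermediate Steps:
$R{\left(l,w \right)} = 3$ ($R{\left(l,w \right)} = -3 + 6 = 3$)
$k{\left(f \right)} = -10 + f^{2} + f \left(-6 + f\right)$ ($k{\left(f \right)} = \left(f^{2} + \left(f - 6\right) f\right) - 10 = \left(f^{2} + \left(-6 + f\right) f\right) - 10 = \left(f^{2} + f \left(-6 + f\right)\right) - 10 = -10 + f^{2} + f \left(-6 + f\right)$)
$S = 171$
$M{\left(a \right)} = - \frac{\sqrt{171 + a}}{9}$ ($M{\left(a \right)} = - \frac{\sqrt{a + 171}}{9} = - \frac{\sqrt{171 + a}}{9}$)
$-23424 + M{\left(\sqrt{79 + k{\left(R{\left(3,-5 \right)} \right)}} \right)} = -23424 - \frac{\sqrt{171 + \sqrt{79 - \left(28 - 18\right)}}}{9} = -23424 - \frac{\sqrt{171 + \sqrt{79 - 10}}}{9} = -23424 - \frac{\sqrt{171 + \sqrt{69}}}{9}$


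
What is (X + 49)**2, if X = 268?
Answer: 100489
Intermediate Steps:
(X + 49)**2 = (268 + 49)**2 = 317**2 = 100489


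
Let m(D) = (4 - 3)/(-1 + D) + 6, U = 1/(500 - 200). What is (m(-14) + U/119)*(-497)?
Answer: -5013097/1700 ≈ -2948.9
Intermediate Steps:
U = 1/300 ≈ 0.0033333
m(D) = 6 + 1/(-1 + D) (m(D) = 1/(-1 + D) + 6 = 6 + 1/(-1 + D))
(m(-14) + U/119)*(-497) = ((-5 + 6*(-14))/(-1 - 14) + (1/300)/119)*(-497) = ((-5 - 84)/(-15) + (1/300)*(1/119))*(-497) = (-1/15*(-89) + 1/35700)*(-497) = (89/15 + 1/35700)*(-497) = (70607/11900)*(-497) = -5013097/1700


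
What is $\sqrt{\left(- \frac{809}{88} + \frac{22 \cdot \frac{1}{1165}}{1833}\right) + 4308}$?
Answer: $\frac{\sqrt{37951597698637455690}}{93959580} \approx 65.565$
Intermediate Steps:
$\sqrt{\left(- \frac{809}{88} + \frac{22 \cdot \frac{1}{1165}}{1833}\right) + 4308} = \sqrt{\left(\left(-809\right) \frac{1}{88} + 22 \cdot \frac{1}{1165} \cdot \frac{1}{1833}\right) + 4308} = \sqrt{\left(- \frac{809}{88} + \frac{22}{1165} \cdot \frac{1}{1833}\right) + 4308} = \sqrt{\left(- \frac{809}{88} + \frac{22}{2135445}\right) + 4308} = \sqrt{- \frac{1727573069}{187919160} + 4308} = \sqrt{\frac{807828168211}{187919160}} = \frac{\sqrt{37951597698637455690}}{93959580}$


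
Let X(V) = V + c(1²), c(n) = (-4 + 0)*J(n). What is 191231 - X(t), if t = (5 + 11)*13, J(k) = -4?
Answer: 191007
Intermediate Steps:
t = 208 (t = 16*13 = 208)
c(n) = 16 (c(n) = (-4 + 0)*(-4) = -4*(-4) = 16)
X(V) = 16 + V (X(V) = V + 16 = 16 + V)
191231 - X(t) = 191231 - (16 + 208) = 191231 - 1*224 = 191231 - 224 = 191007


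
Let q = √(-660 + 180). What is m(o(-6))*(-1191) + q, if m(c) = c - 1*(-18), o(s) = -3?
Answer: -17865 + 4*I*√30 ≈ -17865.0 + 21.909*I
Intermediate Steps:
q = 4*I*√30 (q = √(-480) = 4*I*√30 ≈ 21.909*I)
m(c) = 18 + c (m(c) = c + 18 = 18 + c)
m(o(-6))*(-1191) + q = (18 - 3)*(-1191) + 4*I*√30 = 15*(-1191) + 4*I*√30 = -17865 + 4*I*√30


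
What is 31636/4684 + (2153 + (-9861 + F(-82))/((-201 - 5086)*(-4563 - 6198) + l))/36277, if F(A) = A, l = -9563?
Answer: 16464229757451611/2416446569490748 ≈ 6.8134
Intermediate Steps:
31636/4684 + (2153 + (-9861 + F(-82))/((-201 - 5086)*(-4563 - 6198) + l))/36277 = 31636/4684 + (2153 + (-9861 - 82)/((-201 - 5086)*(-4563 - 6198) - 9563))/36277 = 31636*(1/4684) + (2153 - 9943/(-5287*(-10761) - 9563))*(1/36277) = 7909/1171 + (2153 - 9943/(56893407 - 9563))*(1/36277) = 7909/1171 + (2153 - 9943/56883844)*(1/36277) = 7909/1171 + (122470906189/56883844)*(1/36277) = 7909/1171 + 122470906189/2063575208788 = 16464229757451611/2416446569490748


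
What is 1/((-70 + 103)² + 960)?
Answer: 1/2049 ≈ 0.00048804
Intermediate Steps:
1/((-70 + 103)² + 960) = 1/(33² + 960) = 1/(1089 + 960) = 1/2049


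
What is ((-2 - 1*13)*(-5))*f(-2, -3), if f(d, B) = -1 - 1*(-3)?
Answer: 150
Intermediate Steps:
f(d, B) = 2 (f(d, B) = -1 + 3 = 2)
((-2 - 1*13)*(-5))*f(-2, -3) = ((-2 - 1*13)*(-5))*2 = ((-2 - 13)*(-5))*2 = -15*(-5)*2 = 75*2 = 150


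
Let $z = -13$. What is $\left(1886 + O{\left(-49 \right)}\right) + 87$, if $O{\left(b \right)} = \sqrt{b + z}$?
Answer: $1973 + i \sqrt{62} \approx 1973.0 + 7.874 i$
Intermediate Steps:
$O{\left(b \right)} = \sqrt{-13 + b}$ ($O{\left(b \right)} = \sqrt{b - 13} = \sqrt{-13 + b}$)
$\left(1886 + O{\left(-49 \right)}\right) + 87 = \left(1886 + \sqrt{-13 - 49}\right) + 87 = \left(1886 + \sqrt{-62}\right) + 87 = \left(1886 + i \sqrt{62}\right) + 87 = 1973 + i \sqrt{62}$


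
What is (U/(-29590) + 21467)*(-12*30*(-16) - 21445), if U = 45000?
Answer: -996253996805/2959 ≈ -3.3669e+8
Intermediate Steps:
(U/(-29590) + 21467)*(-12*30*(-16) - 21445) = (45000/(-29590) + 21467)*(-12*30*(-16) - 21445) = (45000*(-1/29590) + 21467)*(-360*(-16) - 21445) = (-4500/2959 + 21467)*(5760 - 21445) = (63516353/2959)*(-15685) = -996253996805/2959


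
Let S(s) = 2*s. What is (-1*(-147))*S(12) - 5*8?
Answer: 3488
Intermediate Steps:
(-1*(-147))*S(12) - 5*8 = (-1*(-147))*(2*12) - 5*8 = 147*24 - 40 = 3528 - 40 = 3488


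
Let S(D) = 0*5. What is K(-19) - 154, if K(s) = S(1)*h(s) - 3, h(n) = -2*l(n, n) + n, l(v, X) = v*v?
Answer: -157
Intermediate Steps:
l(v, X) = v**2
S(D) = 0
h(n) = n - 2*n**2 (h(n) = -2*n**2 + n = n - 2*n**2)
K(s) = -3 (K(s) = 0*(s*(1 - 2*s)) - 3 = 0 - 3 = -3)
K(-19) - 154 = -3 - 154 = -157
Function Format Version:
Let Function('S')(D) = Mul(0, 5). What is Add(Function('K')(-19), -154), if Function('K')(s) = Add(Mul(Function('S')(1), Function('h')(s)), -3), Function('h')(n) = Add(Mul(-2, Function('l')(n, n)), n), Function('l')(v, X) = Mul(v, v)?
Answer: -157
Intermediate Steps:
Function('l')(v, X) = Pow(v, 2)
Function('S')(D) = 0
Function('h')(n) = Add(n, Mul(-2, Pow(n, 2))) (Function('h')(n) = Add(Mul(-2, Pow(n, 2)), n) = Add(n, Mul(-2, Pow(n, 2))))
Function('K')(s) = -3 (Function('K')(s) = Add(Mul(0, Mul(s, Add(1, Mul(-2, s)))), -3) = Add(0, -3) = -3)
Add(Function('K')(-19), -154) = Add(-3, -154) = -157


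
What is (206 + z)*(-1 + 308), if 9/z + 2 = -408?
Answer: 25926457/410 ≈ 63235.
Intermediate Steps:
z = -9/410 (z = 9/(-2 - 408) = 9/(-410) = 9*(-1/410) = -9/410 ≈ -0.021951)
(206 + z)*(-1 + 308) = (206 - 9/410)*(-1 + 308) = (84451/410)*307 = 25926457/410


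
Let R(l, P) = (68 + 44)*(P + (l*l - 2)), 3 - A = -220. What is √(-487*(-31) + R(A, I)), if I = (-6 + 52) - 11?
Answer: √5588441 ≈ 2364.0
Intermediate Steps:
I = 35 (I = 46 - 11 = 35)
A = 223 (A = 3 - 1*(-220) = 3 + 220 = 223)
R(l, P) = -224 + 112*P + 112*l² (R(l, P) = 112*(P + (l² - 2)) = 112*(P + (-2 + l²)) = 112*(-2 + P + l²) = -224 + 112*P + 112*l²)
√(-487*(-31) + R(A, I)) = √(-487*(-31) + (-224 + 112*35 + 112*223²)) = √(15097 + (-224 + 3920 + 112*49729)) = √(15097 + (-224 + 3920 + 5569648)) = √(15097 + 5573344) = √5588441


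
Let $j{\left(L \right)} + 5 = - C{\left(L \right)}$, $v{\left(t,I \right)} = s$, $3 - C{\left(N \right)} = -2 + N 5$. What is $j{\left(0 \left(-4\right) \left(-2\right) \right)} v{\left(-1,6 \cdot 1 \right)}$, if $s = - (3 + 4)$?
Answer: $70$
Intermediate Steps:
$C{\left(N \right)} = 5 - 5 N$ ($C{\left(N \right)} = 3 - \left(-2 + N 5\right) = 3 - \left(-2 + 5 N\right) = 5 - 5 N$)
$s = -7$ ($s = \left(-1\right) 7 = -7$)
$v{\left(t,I \right)} = -7$
$j{\left(L \right)} = -10 + 5 L$ ($j{\left(L \right)} = -5 - \left(5 - 5 L\right) = -5 + \left(-5 + 5 L\right) = -10 + 5 L$)
$j{\left(0 \left(-4\right) \left(-2\right) \right)} v{\left(-1,6 \cdot 1 \right)} = \left(-10 + 5 \cdot 0 \left(-4\right) \left(-2\right)\right) \left(-7\right) = \left(-10 + 5 \cdot 0 \left(-2\right)\right) \left(-7\right) = \left(-10 + 5 \cdot 0\right) \left(-7\right) = \left(-10 + 0\right) \left(-7\right) = \left(-10\right) \left(-7\right) = 70$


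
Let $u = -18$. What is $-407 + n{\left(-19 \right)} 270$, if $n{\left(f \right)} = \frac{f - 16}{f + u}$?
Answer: $- \frac{5609}{37} \approx -151.59$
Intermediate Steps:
$n{\left(f \right)} = \frac{-16 + f}{-18 + f}$ ($n{\left(f \right)} = \frac{f - 16}{f - 18} = \frac{-16 + f}{-18 + f}$)
$-407 + n{\left(-19 \right)} 270 = -407 + \frac{-16 - 19}{-18 - 19} \cdot 270 = -407 + \frac{1}{-37} \left(-35\right) 270 = -407 + \left(- \frac{1}{37}\right) \left(-35\right) 270 = -407 + \frac{35}{37} \cdot 270 = -407 + \frac{9450}{37} = - \frac{5609}{37}$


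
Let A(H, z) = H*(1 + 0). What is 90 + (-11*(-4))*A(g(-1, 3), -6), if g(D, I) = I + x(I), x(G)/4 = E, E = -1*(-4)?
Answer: 926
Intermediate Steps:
E = 4
x(G) = 16 (x(G) = 4*4 = 16)
g(D, I) = 16 + I (g(D, I) = I + 16 = 16 + I)
A(H, z) = H (A(H, z) = H*1 = H)
90 + (-11*(-4))*A(g(-1, 3), -6) = 90 + (-11*(-4))*(16 + 3) = 90 + 44*19 = 90 + 836 = 926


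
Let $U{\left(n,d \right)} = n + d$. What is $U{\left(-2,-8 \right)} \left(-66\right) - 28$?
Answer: $632$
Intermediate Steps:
$U{\left(n,d \right)} = d + n$
$U{\left(-2,-8 \right)} \left(-66\right) - 28 = \left(-8 - 2\right) \left(-66\right) - 28 = \left(-10\right) \left(-66\right) - 28 = 660 - 28 = 632$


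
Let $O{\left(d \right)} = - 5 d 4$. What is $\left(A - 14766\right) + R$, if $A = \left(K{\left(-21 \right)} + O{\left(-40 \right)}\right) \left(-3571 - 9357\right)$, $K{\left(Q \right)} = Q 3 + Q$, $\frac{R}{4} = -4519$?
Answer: $-9289290$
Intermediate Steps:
$R = -18076$ ($R = 4 \left(-4519\right) = -18076$)
$K{\left(Q \right)} = 4 Q$ ($K{\left(Q \right)} = 3 Q + Q = 4 Q$)
$O{\left(d \right)} = - 20 d$
$A = -9256448$ ($A = \left(4 \left(-21\right) - -800\right) \left(-3571 - 9357\right) = \left(-84 + 800\right) \left(-12928\right) = 716 \left(-12928\right) = -9256448$)
$\left(A - 14766\right) + R = \left(-9256448 - 14766\right) - 18076 = -9271214 - 18076 = -9289290$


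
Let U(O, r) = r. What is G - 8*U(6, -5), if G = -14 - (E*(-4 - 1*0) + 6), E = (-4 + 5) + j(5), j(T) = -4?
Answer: 8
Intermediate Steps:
E = -3 (E = (-4 + 5) - 4 = 1 - 4 = -3)
G = -32 (G = -14 - (-3*(-4 - 1*0) + 6) = -14 - (-3*(-4 + 0) + 6) = -14 - (-3*(-4) + 6) = -14 - (12 + 6) = -14 - 1*18 = -14 - 18 = -32)
G - 8*U(6, -5) = -32 - 8*(-5) = -32 + 40 = 8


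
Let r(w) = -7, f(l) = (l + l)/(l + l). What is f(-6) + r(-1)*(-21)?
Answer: 148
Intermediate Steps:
f(l) = 1 (f(l) = (2*l)/((2*l)) = (2*l)*(1/(2*l)) = 1)
f(-6) + r(-1)*(-21) = 1 - 7*(-21) = 1 + 147 = 148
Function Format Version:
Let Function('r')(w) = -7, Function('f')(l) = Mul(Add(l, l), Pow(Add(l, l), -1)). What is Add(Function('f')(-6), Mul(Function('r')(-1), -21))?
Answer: 148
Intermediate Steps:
Function('f')(l) = 1 (Function('f')(l) = Mul(Mul(2, l), Pow(Mul(2, l), -1)) = Mul(Mul(2, l), Mul(Rational(1, 2), Pow(l, -1))) = 1)
Add(Function('f')(-6), Mul(Function('r')(-1), -21)) = Add(1, Mul(-7, -21)) = Add(1, 147) = 148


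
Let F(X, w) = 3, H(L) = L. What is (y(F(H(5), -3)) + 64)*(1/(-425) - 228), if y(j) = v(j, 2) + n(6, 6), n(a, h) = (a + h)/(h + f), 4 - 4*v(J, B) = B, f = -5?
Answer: -872109/50 ≈ -17442.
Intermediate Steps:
v(J, B) = 1 - B/4
n(a, h) = (a + h)/(-5 + h) (n(a, h) = (a + h)/(h - 5) = (a + h)/(-5 + h))
y(j) = 25/2 (y(j) = (1 - ¼*2) + (6 + 6)/(-5 + 6) = (1 - ½) + 12/1 = ½ + 1*12 = ½ + 12 = 25/2)
(y(F(H(5), -3)) + 64)*(1/(-425) - 228) = (25/2 + 64)*(1/(-425) - 228) = 153*(-1/425 - 228)/2 = (153/2)*(-96901/425) = -872109/50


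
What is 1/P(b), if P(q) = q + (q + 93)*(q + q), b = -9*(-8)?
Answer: 1/23832 ≈ 4.1960e-5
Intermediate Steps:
b = 72
P(q) = q + 2*q*(93 + q) (P(q) = q + (93 + q)*(2*q) = q + 2*q*(93 + q))
1/P(b) = 1/(72*(187 + 2*72)) = 1/(72*(187 + 144)) = 1/(72*331) = 1/23832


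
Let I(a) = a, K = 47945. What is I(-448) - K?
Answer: -48393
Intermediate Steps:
I(-448) - K = -448 - 1*47945 = -448 - 47945 = -48393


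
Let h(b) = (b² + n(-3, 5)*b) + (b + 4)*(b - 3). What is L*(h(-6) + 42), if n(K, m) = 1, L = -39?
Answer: -3510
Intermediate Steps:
h(b) = b + b² + (-3 + b)*(4 + b) (h(b) = (b² + 1*b) + (b + 4)*(b - 3) = (b² + b) + (4 + b)*(-3 + b) = (b + b²) + (-3 + b)*(4 + b) = b + b² + (-3 + b)*(4 + b))
L*(h(-6) + 42) = -39*((-12 + 2*(-6) + 2*(-6)²) + 42) = -39*((-12 - 12 + 2*36) + 42) = -39*((-12 - 12 + 72) + 42) = -39*(48 + 42) = -39*90 = -3510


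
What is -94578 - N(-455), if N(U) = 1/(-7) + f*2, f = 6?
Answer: -662129/7 ≈ -94590.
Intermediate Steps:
N(U) = 83/7 (N(U) = 1/(-7) + 6*2 = -⅐ + 12 = 83/7)
-94578 - N(-455) = -94578 - 1*83/7 = -94578 - 83/7 = -662129/7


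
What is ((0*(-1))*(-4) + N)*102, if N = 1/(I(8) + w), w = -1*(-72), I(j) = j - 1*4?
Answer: 51/38 ≈ 1.3421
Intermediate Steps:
I(j) = -4 + j (I(j) = j - 4 = -4 + j)
w = 72
N = 1/76 (N = 1/((-4 + 8) + 72) = 1/(4 + 72) = 1/76 ≈ 0.013158)
((0*(-1))*(-4) + N)*102 = ((0*(-1))*(-4) + 1/76)*102 = (0*(-4) + 1/76)*102 = (0 + 1/76)*102 = (1/76)*102 = 51/38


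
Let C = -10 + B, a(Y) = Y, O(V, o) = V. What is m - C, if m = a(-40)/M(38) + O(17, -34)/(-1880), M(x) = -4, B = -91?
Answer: 208663/1880 ≈ 110.99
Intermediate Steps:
C = -101 (C = -10 - 91 = -101)
m = 18783/1880 (m = -40/(-4) + 17/(-1880) = -40*(-¼) + 17*(-1/1880) = 10 - 17/1880 = 18783/1880 ≈ 9.9910)
m - C = 18783/1880 - 1*(-101) = 18783/1880 + 101 = 208663/1880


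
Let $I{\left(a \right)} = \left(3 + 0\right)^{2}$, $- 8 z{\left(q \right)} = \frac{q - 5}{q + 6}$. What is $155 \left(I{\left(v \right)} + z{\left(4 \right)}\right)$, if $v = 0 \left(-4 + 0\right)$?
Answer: $\frac{22351}{16} \approx 1396.9$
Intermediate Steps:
$v = 0$ ($v = 0 \left(-4\right) = 0$)
$z{\left(q \right)} = - \frac{-5 + q}{8 \left(6 + q\right)}$ ($z{\left(q \right)} = - \frac{\left(q - 5\right) \frac{1}{q + 6}}{8} = - \frac{\left(-5 + q\right) \frac{1}{6 + q}}{8} = - \frac{\frac{1}{6 + q} \left(-5 + q\right)}{8} = - \frac{-5 + q}{8 \left(6 + q\right)}$)
$I{\left(a \right)} = 9$ ($I{\left(a \right)} = 3^{2} = 9$)
$155 \left(I{\left(v \right)} + z{\left(4 \right)}\right) = 155 \left(9 + \frac{5 - 4}{8 \left(6 + 4\right)}\right) = 155 \left(9 + \frac{5 - 4}{8 \cdot 10}\right) = 155 \left(9 + \frac{1}{8} \cdot \frac{1}{10} \cdot 1\right) = 155 \left(9 + \frac{1}{80}\right) = 155 \cdot \frac{721}{80} = \frac{22351}{16}$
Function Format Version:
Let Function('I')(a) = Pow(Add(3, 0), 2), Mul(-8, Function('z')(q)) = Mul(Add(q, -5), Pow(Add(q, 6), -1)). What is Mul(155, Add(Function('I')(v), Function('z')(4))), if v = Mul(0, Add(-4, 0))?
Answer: Rational(22351, 16) ≈ 1396.9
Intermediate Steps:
v = 0 (v = Mul(0, -4) = 0)
Function('z')(q) = Mul(Rational(-1, 8), Pow(Add(6, q), -1), Add(-5, q)) (Function('z')(q) = Mul(Rational(-1, 8), Mul(Add(q, -5), Pow(Add(q, 6), -1))) = Mul(Rational(-1, 8), Mul(Add(-5, q), Pow(Add(6, q), -1))) = Mul(Rational(-1, 8), Mul(Pow(Add(6, q), -1), Add(-5, q))) = Mul(Rational(-1, 8), Pow(Add(6, q), -1), Add(-5, q)))
Function('I')(a) = 9 (Function('I')(a) = Pow(3, 2) = 9)
Mul(155, Add(Function('I')(v), Function('z')(4))) = Mul(155, Add(9, Mul(Rational(1, 8), Pow(Add(6, 4), -1), Add(5, Mul(-1, 4))))) = Mul(155, Add(9, Mul(Rational(1, 8), Pow(10, -1), Add(5, -4)))) = Mul(155, Add(9, Mul(Rational(1, 8), Rational(1, 10), 1))) = Mul(155, Add(9, Rational(1, 80))) = Mul(155, Rational(721, 80)) = Rational(22351, 16)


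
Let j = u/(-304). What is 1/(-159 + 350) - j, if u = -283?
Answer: -53749/58064 ≈ -0.92569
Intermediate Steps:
j = 283/304 (j = -283/(-304) = -283*(-1/304) = 283/304 ≈ 0.93092)
1/(-159 + 350) - j = 1/(-159 + 350) - 1*283/304 = 1/191 - 283/304 = -53749/58064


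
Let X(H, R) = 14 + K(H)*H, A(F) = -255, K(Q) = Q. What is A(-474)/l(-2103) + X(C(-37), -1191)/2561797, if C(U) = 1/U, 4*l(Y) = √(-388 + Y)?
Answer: 19167/3507100093 + 1020*I*√2491/2491 ≈ 5.4652e-6 + 20.437*I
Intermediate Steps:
l(Y) = √(-388 + Y)/4
X(H, R) = 14 + H² (X(H, R) = 14 + H*H = 14 + H²)
A(-474)/l(-2103) + X(C(-37), -1191)/2561797 = -255*4/√(-388 - 2103) + (14 + (1/(-37))²)/2561797 = -255*(-4*I*√2491/2491) + (14 + (-1/37)²)*(1/2561797) = -255*(-4*I*√2491/2491) + (14 + 1/1369)*(1/2561797) = -255*(-4*I*√2491/2491) + (19167/1369)*(1/2561797) = -(-1020)*I*√2491/2491 + 19167/3507100093 = 1020*I*√2491/2491 + 19167/3507100093 = 19167/3507100093 + 1020*I*√2491/2491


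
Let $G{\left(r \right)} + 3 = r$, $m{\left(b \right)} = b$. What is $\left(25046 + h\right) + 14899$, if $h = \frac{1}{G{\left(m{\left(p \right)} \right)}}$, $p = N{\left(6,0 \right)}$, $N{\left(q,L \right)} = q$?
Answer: $\frac{119836}{3} \approx 39945.0$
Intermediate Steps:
$p = 6$
$G{\left(r \right)} = -3 + r$
$h = \frac{1}{3}$ ($h = \frac{1}{-3 + 6} = \frac{1}{3} \approx 0.33333$)
$\left(25046 + h\right) + 14899 = \left(25046 + \frac{1}{3}\right) + 14899 = \frac{75139}{3} + 14899 = \frac{119836}{3}$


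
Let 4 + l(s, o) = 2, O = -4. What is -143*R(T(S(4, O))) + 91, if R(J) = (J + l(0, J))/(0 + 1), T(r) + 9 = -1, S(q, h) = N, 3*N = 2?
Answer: 1807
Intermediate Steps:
N = ⅔ (N = (⅓)*2 = ⅔ ≈ 0.66667)
S(q, h) = ⅔
l(s, o) = -2 (l(s, o) = -4 + 2 = -2)
T(r) = -10 (T(r) = -9 - 1 = -10)
R(J) = -2 + J (R(J) = (J - 2)/(0 + 1) = (-2 + J)/1 = (-2 + J)*1 = -2 + J)
-143*R(T(S(4, O))) + 91 = -143*(-2 - 10) + 91 = -143*(-12) + 91 = 1716 + 91 = 1807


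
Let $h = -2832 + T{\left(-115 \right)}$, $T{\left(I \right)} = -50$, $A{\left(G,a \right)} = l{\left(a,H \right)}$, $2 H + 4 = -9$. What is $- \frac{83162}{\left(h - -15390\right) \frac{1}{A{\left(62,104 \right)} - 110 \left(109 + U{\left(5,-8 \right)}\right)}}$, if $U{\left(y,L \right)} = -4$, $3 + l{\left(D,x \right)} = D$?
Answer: $\frac{476060869}{6254} \approx 76121.0$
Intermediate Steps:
$H = - \frac{13}{2}$ ($H = -2 + \frac{1}{2} \left(-9\right) = -2 - \frac{9}{2} = - \frac{13}{2} \approx -6.5$)
$l{\left(D,x \right)} = -3 + D$
$A{\left(G,a \right)} = -3 + a$
$h = -2882$ ($h = -2832 - 50 = -2882$)
$- \frac{83162}{\left(h - -15390\right) \frac{1}{A{\left(62,104 \right)} - 110 \left(109 + U{\left(5,-8 \right)}\right)}} = - \frac{83162}{\left(-2882 - -15390\right) \frac{1}{\left(-3 + 104\right) - 110 \left(109 - 4\right)}} = - \frac{83162}{\left(-2882 + 15390\right) \frac{1}{101 - 11550}} = - \frac{83162}{12508 \frac{1}{101 - 11550}} = - \frac{83162}{12508 \frac{1}{-11449}} = - \frac{83162}{12508 \left(- \frac{1}{11449}\right)} = - \frac{83162}{- \frac{12508}{11449}} = \left(-83162\right) \left(- \frac{11449}{12508}\right) = \frac{476060869}{6254}$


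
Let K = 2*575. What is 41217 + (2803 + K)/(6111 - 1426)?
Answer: 193105598/4685 ≈ 41218.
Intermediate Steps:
K = 1150
41217 + (2803 + K)/(6111 - 1426) = 41217 + (2803 + 1150)/(6111 - 1426) = 41217 + 3953/4685 = 193105598/4685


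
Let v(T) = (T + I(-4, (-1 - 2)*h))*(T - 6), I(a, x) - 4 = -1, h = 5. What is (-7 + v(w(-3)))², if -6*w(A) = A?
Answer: 11025/16 ≈ 689.06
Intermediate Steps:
w(A) = -A/6
I(a, x) = 3 (I(a, x) = 4 - 1 = 3)
v(T) = (-6 + T)*(3 + T) (v(T) = (T + 3)*(T - 6) = (3 + T)*(-6 + T) = (-6 + T)*(3 + T))
(-7 + v(w(-3)))² = (-7 + (-18 + (-⅙*(-3))² - (-1)*(-3)/2))² = (-7 + (-18 + (½)² - 3*½))² = (-7 + (-18 + ¼ - 3/2))² = (-7 - 77/4)² = (-105/4)² = 11025/16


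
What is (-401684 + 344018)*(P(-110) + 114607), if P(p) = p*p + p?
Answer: -7300342602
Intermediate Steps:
P(p) = p + p² (P(p) = p² + p = p + p²)
(-401684 + 344018)*(P(-110) + 114607) = (-401684 + 344018)*(-110*(1 - 110) + 114607) = -57666*(-110*(-109) + 114607) = -57666*(11990 + 114607) = -57666*126597 = -7300342602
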